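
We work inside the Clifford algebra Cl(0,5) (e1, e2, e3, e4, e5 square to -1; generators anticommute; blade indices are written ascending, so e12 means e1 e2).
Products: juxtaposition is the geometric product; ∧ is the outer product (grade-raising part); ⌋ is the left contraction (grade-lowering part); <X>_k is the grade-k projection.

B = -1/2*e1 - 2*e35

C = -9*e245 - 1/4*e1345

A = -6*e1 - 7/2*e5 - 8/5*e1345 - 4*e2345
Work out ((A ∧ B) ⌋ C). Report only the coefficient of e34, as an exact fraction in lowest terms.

step 1: -7/4*e15 + 12*e135 + 2*e12345
step 2: 3*e4 - 7/16*e34
Answer: -7/16


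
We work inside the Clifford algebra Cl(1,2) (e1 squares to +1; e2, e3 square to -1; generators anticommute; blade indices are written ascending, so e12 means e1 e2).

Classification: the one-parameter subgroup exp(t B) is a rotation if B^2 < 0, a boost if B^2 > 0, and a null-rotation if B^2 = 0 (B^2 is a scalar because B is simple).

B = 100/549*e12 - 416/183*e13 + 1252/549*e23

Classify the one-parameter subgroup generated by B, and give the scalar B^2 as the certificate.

B^2 term by term: the squares give (100/549)^2*(e12)^2 + (-416/183)^2*(e13)^2 + (1252/549)^2*(e23)^2 = 10000/301401*(+1) + 173056/33489*(+1) + 1567504/301401*(-1) = 0 (each basis 2-blade squares to minus the product of its generators' squares); cross terms between blades sharing an index anticommute and cancel. So B^2 = 0.
Answer: null-rotation, certificate B^2 = 0. The scalar 0 is the complete invariant here: its sign names the subgroup type.


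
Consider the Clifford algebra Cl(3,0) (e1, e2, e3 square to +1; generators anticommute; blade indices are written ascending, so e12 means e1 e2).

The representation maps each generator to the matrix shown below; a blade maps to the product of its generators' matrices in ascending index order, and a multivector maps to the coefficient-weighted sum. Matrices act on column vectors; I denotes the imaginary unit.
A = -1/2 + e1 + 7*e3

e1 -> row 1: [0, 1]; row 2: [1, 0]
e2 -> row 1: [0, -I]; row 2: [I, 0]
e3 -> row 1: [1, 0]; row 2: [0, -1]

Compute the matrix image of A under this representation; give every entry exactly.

M = (-1/2)*1 + (1)*rho(e1) + (7)*rho(e3), summed entrywise (1 is the identity matrix):
Answer: row 1: [13/2, 1]; row 2: [1, -15/2]


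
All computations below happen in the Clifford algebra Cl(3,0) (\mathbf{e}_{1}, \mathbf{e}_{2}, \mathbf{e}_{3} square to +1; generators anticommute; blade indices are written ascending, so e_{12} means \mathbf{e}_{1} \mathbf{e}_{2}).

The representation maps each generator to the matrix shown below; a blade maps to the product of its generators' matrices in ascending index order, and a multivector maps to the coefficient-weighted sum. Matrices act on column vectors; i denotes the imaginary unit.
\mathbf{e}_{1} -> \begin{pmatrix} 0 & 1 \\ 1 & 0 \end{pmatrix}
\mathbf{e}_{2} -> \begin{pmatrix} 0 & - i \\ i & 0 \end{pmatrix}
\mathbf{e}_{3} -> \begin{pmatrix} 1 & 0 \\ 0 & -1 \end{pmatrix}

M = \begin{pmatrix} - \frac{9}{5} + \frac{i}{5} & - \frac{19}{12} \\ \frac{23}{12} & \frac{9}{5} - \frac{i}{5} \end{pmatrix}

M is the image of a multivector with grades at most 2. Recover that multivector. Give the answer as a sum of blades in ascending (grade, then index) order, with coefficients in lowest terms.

Method: 1, rho(e_{1}), rho(e_{2}), rho(e_{3}) form a trace-orthogonal basis of the 2x2 complex matrices (tr(X Y) = 2 if X = Y, else 0), so M = m0*1 + m1*rho(e_{1}) + m2*rho(e_{2}) + m3*rho(e_{3}) with m0 = tr(M)/2 = 0, m1 = tr(M rho(e_{1}))/2 = \frac{1}{6}, m2 = tr(M rho(e_{2}))/2 = - \frac{7 i}{4}, m3 = tr(M rho(e_{3}))/2 = - \frac{9}{5} + \frac{i}{5}.
Multiplying table entries, the bivector images are rho(e_{12}) = i*rho(e_{3}), rho(e_{13}) = -i*rho(e_{2}), rho(e_{23}) = i*rho(e_{1}); with real blade coefficients the real parts of m0..m3 are the coefficients of 1, e_{1}, e_{2}, e_{3} and the imaginary parts give the bivectors (e_{23}: Im m1, e_{13}: -Im m2, e_{12}: Im m3).
Answer: \frac{1}{6} e_{1} - \frac{9}{5} e_{3} + \frac{1}{5} e_{12} + \frac{7}{4} e_{13}


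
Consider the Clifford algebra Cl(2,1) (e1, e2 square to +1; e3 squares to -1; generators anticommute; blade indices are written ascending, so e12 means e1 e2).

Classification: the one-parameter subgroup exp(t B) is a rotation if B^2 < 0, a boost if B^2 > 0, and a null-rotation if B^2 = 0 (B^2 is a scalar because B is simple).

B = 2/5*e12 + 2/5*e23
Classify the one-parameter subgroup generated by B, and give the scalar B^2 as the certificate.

B^2 term by term: the squares give (2/5)^2*(e12)^2 + (2/5)^2*(e23)^2 = 4/25*(-1) + 4/25*(+1) = 0 (each basis 2-blade squares to minus the product of its generators' squares); cross terms between blades sharing an index anticommute and cancel. So B^2 = 0.
Answer: null-rotation, certificate B^2 = 0. Key observation: B^2 = 0 is a conjugation invariant, so its sign decides the class regardless of the surface form of B.


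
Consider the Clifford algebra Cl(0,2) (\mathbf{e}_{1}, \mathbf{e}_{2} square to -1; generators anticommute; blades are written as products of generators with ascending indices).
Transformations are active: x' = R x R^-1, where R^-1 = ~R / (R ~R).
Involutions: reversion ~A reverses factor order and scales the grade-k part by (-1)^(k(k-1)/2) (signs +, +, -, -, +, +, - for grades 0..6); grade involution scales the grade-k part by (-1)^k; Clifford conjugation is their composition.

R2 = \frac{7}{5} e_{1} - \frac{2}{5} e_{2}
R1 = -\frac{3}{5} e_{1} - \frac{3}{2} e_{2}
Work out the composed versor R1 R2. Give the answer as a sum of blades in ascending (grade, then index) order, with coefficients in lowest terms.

Distribute over the terms of R1 (each basis-blade product reordered to ascending indices, repeated generators contracted through their squares):
(-\frac{3}{5} e_{1}) R2 = \frac{21}{25} + \frac{6}{25} e_{1} e_{2}
(-\frac{3}{2} e_{2}) R2 = -\frac{3}{5} + \frac{21}{10} e_{1} e_{2}
Summing the partial products and collecting blades:
Answer: \frac{6}{25} + \frac{117}{50} e_{1} e_{2}


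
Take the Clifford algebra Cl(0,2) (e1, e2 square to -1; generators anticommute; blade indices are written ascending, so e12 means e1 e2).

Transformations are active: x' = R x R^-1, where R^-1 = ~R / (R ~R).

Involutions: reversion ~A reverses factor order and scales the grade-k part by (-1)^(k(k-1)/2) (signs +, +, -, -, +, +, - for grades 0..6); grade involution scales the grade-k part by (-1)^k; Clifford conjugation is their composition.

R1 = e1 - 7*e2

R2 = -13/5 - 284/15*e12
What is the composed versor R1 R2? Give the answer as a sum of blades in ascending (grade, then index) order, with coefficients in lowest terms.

Distribute over the terms of R1 (each basis-blade product reordered to ascending indices, repeated generators contracted through their squares):
(e1) R2 = -13/5*e1 + 284/15*e2
(-7*e2) R2 = 1988/15*e1 + 91/5*e2
Summing the partial products and collecting blades:
Answer: 1949/15*e1 + 557/15*e2


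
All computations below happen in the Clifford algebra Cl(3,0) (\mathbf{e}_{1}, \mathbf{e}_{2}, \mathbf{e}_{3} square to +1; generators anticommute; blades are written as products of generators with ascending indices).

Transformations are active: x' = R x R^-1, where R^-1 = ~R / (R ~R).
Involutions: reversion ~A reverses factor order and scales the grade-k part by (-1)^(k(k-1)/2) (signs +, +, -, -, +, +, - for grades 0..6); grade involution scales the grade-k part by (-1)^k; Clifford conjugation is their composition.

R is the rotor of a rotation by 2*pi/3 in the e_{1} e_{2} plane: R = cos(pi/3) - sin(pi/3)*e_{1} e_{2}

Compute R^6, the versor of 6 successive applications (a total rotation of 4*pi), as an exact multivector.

Because a rotor carries half the rotation angle, composing 6 copies of this e_{1} e_{2}-plane rotor multiplies the phase: 6*(pi/3) = 2 \pi, hence R^6 = cos(2 \pi) - sin(2 \pi)*e_{1} e_{2}.
cos(2 \pi) = 1 and sin(2 \pi) = 0, so R^6 = 1. The total rotation 4*pi is 2 full turns, so every vector returns to itself, yet the rotor is +1, back on the identity sheet (an even number of 2*pi turns).
Answer: 1


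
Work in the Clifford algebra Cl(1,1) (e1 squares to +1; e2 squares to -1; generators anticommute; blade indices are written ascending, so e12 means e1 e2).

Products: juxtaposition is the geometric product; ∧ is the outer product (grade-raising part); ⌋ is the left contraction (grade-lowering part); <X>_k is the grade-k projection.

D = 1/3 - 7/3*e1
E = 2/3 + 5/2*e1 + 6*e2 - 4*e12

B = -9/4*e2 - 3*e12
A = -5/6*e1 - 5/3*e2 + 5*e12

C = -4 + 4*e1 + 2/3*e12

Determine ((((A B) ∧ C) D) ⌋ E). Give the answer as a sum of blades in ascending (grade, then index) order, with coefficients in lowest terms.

step 1: -75/4 + 65/4*e1 + 5/2*e2 + 15/8*e12
step 2: 75 - 140*e1 - 10*e2 - 30*e12
step 3: 1055/3 - 665/3*e1 - 220/3*e2 - 100/3*e12
step 4: 4565/18 + 2345/2*e1 + 8990/3*e2 - 4220/3*e12
Answer: 4565/18 + 2345/2*e1 + 8990/3*e2 - 4220/3*e12


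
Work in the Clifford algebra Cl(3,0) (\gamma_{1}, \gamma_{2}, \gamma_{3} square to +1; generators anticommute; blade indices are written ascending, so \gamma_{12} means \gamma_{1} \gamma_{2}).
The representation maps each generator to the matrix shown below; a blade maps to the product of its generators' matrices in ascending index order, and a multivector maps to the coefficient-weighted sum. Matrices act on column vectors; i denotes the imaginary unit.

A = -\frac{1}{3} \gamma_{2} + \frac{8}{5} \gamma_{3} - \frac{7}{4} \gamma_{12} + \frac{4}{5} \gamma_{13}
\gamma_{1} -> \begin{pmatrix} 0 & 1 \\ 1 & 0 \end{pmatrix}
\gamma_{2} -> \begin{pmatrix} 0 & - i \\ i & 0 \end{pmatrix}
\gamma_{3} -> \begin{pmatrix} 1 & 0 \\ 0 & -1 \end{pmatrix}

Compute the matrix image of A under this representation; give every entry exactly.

Bivector images (products of the table entries): rho(\gamma_{12}) = rho(\gamma_{1})rho(\gamma_{2}) = \begin{pmatrix} i & 0 \\ 0 & - i \end{pmatrix}; rho(\gamma_{13}) = rho(\gamma_{1})rho(\gamma_{3}) = \begin{pmatrix} 0 & -1 \\ 1 & 0 \end{pmatrix}.
M = (-\frac{1}{3})*rho(\gamma_{2}) + (\frac{8}{5})*rho(\gamma_{3}) + (-\frac{7}{4})*rho(\gamma_{12}) + (\frac{4}{5})*rho(\gamma_{13}), summed entrywise:
Answer: \begin{pmatrix} \frac{8}{5} - \frac{7 i}{4} & - \frac{4}{5} + \frac{i}{3} \\ \frac{4}{5} - \frac{i}{3} & - \frac{8}{5} + \frac{7 i}{4} \end{pmatrix}


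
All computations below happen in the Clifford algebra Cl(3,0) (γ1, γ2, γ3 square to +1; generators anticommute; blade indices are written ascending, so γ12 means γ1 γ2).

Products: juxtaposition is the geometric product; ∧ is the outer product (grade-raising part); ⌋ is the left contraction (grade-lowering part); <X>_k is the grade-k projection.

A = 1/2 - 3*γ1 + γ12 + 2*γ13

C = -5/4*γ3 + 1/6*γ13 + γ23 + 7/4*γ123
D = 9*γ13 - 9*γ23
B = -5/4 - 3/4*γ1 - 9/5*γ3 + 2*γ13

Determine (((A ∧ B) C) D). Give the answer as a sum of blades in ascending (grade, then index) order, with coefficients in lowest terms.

step 1: -5/8 + 27/8*γ1 - 9/10*γ3 - 5/4*γ12 + 39/10*γ13 - 9/5*γ123
step 2: 29/8 - 117/40*γ1 + 297/40*γ2 + 113/32*γ3 - 129/40*γ12 - 535/96*γ13 + 527/96*γ23 + 123/32*γ123
step 3: 1593/16 + 45/16*γ1 + 531/8*γ2 - 1863/20*γ3 - 3/4*γ12 + 1233/20*γ13 - 18/5*γ23 - 81/2*γ123
Answer: 1593/16 + 45/16*γ1 + 531/8*γ2 - 1863/20*γ3 - 3/4*γ12 + 1233/20*γ13 - 18/5*γ23 - 81/2*γ123


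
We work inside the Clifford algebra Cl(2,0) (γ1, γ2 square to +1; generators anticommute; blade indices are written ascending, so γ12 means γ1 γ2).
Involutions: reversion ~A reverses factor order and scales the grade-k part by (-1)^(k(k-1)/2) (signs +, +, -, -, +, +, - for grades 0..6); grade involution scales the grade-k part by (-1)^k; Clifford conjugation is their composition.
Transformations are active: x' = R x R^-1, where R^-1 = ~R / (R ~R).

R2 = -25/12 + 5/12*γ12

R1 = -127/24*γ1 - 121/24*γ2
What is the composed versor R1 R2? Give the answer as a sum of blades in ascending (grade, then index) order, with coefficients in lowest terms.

Distribute over the terms of R1 (each basis-blade product reordered to ascending indices, repeated generators contracted through their squares):
(-127/24*γ1) R2 = 3175/288*γ1 - 635/288*γ2
(-121/24*γ2) R2 = 605/288*γ1 + 3025/288*γ2
Summing the partial products and collecting blades:
Answer: 105/8*γ1 + 1195/144*γ2


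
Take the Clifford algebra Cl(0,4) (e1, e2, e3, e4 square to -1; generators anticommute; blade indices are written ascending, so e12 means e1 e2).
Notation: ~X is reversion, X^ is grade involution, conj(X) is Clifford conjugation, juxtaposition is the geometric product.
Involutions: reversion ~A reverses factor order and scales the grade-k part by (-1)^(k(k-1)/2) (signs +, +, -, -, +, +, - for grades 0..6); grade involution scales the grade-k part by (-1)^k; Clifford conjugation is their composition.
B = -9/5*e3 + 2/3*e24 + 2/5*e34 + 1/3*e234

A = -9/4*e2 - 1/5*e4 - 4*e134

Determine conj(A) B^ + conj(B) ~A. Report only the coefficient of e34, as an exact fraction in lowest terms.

first term: 8/5*e1 + 2/15*e2 + 2/25*e3 - 3/2*e4 - 4/3*e12 - 36/5*e14 + 247/60*e23 + 39/100*e34 + 8/3*e123 + 9/10*e234
second term: 8/5*e1 - 2/15*e2 - 2/25*e3 + 3/2*e4 + 4/3*e12 + 36/5*e14 + 247/60*e23 + 39/100*e34 - 8/3*e123 + 9/10*e234
Answer: 39/50


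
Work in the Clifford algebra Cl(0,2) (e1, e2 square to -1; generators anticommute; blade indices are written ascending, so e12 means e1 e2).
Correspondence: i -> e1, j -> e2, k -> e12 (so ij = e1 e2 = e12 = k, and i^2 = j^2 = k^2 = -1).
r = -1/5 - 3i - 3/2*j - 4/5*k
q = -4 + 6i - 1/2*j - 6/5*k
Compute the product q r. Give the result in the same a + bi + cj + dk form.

In blades: q = -4 + 6*e1 - 1/2*e2 - 6/5*e12, r = -1/5 - 3*e1 - 3/2*e2 - 4/5*e12.
Distribute q over r term by term (generator squares from the signature, products reordered to ascending indices): (-4)*r = 4/5 + 12*e1 + 6*e2 + 16/5*e12; (6*e1)*r = 18 - 6/5*e1 + 24/5*e2 - 9*e12; (-1/2*e2)*r = -3/4 + 2/5*e1 + 1/10*e2 - 3/2*e12; (-6/5*e12)*r = -24/25 - 9/5*e1 + 18/5*e2 + 6/25*e12.
Sum: 1709/100 + 47/5*e1 + 29/2*e2 - 353/50*e12; translating back through the correspondence:
Answer: 1709/100 + 47/5*i + 29/2*j - 353/50*k


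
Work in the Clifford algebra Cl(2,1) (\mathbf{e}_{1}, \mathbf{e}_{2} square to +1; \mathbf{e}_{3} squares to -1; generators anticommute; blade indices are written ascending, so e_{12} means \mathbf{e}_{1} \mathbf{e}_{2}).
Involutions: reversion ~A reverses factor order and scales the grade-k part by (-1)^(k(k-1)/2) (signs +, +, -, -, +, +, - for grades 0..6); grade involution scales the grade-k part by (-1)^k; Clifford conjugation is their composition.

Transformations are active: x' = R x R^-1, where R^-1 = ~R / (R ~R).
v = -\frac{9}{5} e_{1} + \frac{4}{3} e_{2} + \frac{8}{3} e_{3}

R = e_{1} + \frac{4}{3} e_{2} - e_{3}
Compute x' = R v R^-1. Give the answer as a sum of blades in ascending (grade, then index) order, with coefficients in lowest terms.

~R = e_{1} + \frac{4}{3} e_{2} - e_{3}, and R ~R = \frac{16}{9}, so R^-1 = ~R / (\frac{16}{9}).
R v = \frac{119}{45} + \frac{56}{15} e_{12} + \frac{13}{15} e_{13} + \frac{44}{9} e_{23}
Answer: \frac{191}{40} e_{1} + \frac{79}{30} e_{2} - \frac{677}{120} e_{3}


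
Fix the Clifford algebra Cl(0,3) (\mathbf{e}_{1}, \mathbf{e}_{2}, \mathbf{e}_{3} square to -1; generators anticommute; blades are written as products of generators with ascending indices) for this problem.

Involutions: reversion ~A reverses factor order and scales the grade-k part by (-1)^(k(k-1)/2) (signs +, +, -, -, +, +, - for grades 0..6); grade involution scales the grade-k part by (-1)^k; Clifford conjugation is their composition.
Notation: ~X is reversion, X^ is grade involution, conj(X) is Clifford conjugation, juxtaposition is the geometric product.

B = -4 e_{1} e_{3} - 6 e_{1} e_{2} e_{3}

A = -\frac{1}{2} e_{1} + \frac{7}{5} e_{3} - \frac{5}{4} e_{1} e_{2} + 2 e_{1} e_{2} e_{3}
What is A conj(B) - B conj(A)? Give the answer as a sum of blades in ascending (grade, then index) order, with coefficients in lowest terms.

first term: -12 + \frac{28}{5} e_{1} + 8 e_{2} - \frac{11}{2} e_{3} + \frac{42}{5} e_{1} e_{2} - 8 e_{2} e_{3}
second term: -12 - \frac{28}{5} e_{1} - 8 e_{2} + \frac{11}{2} e_{3} - \frac{42}{5} e_{1} e_{2} + 8 e_{2} e_{3}
Answer: \frac{56}{5} e_{1} + 16 e_{2} - 11 e_{3} + \frac{84}{5} e_{1} e_{2} - 16 e_{2} e_{3}


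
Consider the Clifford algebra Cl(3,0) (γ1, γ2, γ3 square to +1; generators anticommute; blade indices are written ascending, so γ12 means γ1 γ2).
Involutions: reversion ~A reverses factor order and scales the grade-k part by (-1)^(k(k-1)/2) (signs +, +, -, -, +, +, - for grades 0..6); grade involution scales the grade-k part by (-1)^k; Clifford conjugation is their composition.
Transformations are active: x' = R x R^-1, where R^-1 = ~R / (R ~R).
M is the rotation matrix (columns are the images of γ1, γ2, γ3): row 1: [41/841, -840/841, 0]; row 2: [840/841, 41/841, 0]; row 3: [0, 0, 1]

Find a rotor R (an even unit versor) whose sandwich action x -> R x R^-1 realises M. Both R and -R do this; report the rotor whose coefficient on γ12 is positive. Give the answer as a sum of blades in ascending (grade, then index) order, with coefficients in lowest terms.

Method: write R = a + b12*γ12 + b13*γ13 + b23*γ23 with a^2 + b12^2 + b13^2 + b23^2 = 1 (so R^-1 = ~R). Expanding the columns R e_j ~R gives tr M = 4a^2 - 1 and, from the antisymmetric part, M21 - M12 = -4a*b12, M13 - M31 = 4a*b13, M32 - M23 = -4a*b23.
Here tr M = 923/841, so a^2 = (1 + tr M)/4 = 441/841 and a = ±21/29. Taking a = 21/29: M21 - M12 = 1680/841, M13 - M31 = 0, M32 - M23 = 0, giving b12 = -20/29, b13 = 0, b23 = 0, i.e. R = 21/29 - 20/29*γ12.
Its γ12 coefficient is negative, so report the other preimage -R.
Answer: -21/29 + 20/29*γ12. Sheet selection: the two-to-one cover makes ±R indistinguishable at the matrix level (trace 923/841), so uniqueness comes from the required sign on γ12.


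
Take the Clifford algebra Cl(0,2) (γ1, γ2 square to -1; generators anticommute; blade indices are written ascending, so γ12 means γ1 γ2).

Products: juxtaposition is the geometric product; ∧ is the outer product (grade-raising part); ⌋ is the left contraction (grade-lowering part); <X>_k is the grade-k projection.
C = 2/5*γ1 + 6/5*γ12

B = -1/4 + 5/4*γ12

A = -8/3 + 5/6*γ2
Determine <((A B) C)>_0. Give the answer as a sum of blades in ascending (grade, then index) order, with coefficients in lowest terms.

step 1: 2/3 + 25/24*γ1 - 5/24*γ2 - 10/3*γ12
step 2: 43/12 + 1/60*γ1 - 31/12*γ2 + 53/60*γ12
step 3: 43/12
Answer: 43/12


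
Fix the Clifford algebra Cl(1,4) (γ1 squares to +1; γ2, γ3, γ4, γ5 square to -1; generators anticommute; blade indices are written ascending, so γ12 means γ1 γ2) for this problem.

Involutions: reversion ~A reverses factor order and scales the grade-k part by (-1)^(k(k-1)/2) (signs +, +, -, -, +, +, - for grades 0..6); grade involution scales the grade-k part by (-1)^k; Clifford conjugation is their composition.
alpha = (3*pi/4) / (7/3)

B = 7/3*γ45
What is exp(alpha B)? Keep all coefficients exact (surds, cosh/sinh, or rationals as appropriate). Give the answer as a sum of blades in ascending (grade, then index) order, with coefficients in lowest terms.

B^2 = (7/3)^2*(γ45)^2 = 49/9*(-1) = -49/9 (a basis 2-blade squares to minus the product of its generators' squares).
B^2 = -49/9 — a negative square means the series sums to a rotation: l = 7/3, alpha*l = 3*pi/4, so exp(alpha B) = cos(3*pi/4) + (sin(3*pi/4)/(7/3))*B = -sqrt(2)/2 + (3*sqrt(2)/14)*B.
Answer: -sqrt(2)/2 + sqrt(2)/2*γ45


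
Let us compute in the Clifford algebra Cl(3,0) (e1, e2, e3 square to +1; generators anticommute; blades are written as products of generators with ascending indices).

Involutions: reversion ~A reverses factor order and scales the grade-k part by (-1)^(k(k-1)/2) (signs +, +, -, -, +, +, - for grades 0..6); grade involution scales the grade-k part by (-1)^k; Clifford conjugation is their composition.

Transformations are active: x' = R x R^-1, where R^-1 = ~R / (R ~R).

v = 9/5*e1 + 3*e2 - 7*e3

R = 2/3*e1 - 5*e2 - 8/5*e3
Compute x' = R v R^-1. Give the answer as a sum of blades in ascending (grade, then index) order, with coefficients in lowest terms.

~R = 2/3*e1 - 5*e2 - 8/5*e3, and R ~R = 6301/225, so R^-1 = ~R / (6301/225).
R v = -13/5 + 11*e1 e2 - 134/75*e1 e3 + 199/5*e2 e3
Answer: -60609/31505*e1 - 13053/6301*e2 + 45979/6301*e3


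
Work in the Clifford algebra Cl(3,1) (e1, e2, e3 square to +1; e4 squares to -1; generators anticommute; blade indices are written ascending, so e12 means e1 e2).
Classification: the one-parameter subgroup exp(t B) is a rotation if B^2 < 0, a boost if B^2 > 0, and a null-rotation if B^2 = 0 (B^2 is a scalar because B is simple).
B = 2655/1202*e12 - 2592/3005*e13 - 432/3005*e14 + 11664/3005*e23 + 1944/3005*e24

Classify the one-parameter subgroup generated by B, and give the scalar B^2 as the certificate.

B^2 term by term: the squares give (2655/1202)^2*(e12)^2 + (-2592/3005)^2*(e13)^2 + (-432/3005)^2*(e14)^2 + (11664/3005)^2*(e23)^2 + (1944/3005)^2*(e24)^2 = 7049025/1444804*(-1) + 6718464/9030025*(-1) + 186624/9030025*(+1) + 136048896/9030025*(-1) + 3779136/9030025*(+1) = -81/4 (each basis 2-blade squares to minus the product of its generators' squares); cross terms between blades sharing an index anticommute and cancel; the commuting (index-disjoint) pairs give grade-4 terms 2*c*c'*(blade product), which cancel blade by blade — e1234: 10077696/9030025 - 10077696/9030025 = 0 — confirming B is simple. So B^2 = -81/4.
Answer: rotation, certificate B^2 = -81/4. Note: conjugating B changes its blade decomposition but never the scalar B^2 = -81/4, whose sign settles the classification.


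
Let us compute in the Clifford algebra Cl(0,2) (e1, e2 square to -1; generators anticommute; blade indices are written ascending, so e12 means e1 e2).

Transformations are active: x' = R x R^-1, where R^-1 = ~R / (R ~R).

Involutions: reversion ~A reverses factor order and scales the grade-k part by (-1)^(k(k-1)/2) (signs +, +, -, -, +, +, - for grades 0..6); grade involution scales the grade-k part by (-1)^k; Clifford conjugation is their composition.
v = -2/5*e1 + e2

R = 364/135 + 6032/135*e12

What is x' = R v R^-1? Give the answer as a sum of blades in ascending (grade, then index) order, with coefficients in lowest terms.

~R = 364/135 - 6032/135*e12, and R ~R = 7303504/3645, so R^-1 = ~R / (7303504/3645).
R v = -1144/25*e1 - 10244/675*e2
Answer: 18694/67525*e1 - 70283/67525*e2


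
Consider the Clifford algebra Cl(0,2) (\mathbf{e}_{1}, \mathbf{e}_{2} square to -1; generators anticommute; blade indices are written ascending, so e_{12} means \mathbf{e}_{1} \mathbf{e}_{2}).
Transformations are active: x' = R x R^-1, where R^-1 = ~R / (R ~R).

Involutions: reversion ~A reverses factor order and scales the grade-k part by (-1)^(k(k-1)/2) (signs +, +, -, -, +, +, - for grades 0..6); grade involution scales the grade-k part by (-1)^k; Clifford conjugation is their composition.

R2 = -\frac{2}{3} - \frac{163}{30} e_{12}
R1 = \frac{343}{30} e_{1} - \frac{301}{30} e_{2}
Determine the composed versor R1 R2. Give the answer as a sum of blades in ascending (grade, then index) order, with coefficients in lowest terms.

Distribute over the terms of R1 (each basis-blade product reordered to ascending indices, repeated generators contracted through their squares):
(\frac{343}{30} e_{1}) R2 = -\frac{343}{45} e_{1} + \frac{55909}{900} e_{2}
(-\frac{301}{30} e_{2}) R2 = \frac{49063}{900} e_{1} + \frac{301}{45} e_{2}
Summing the partial products and collecting blades:
Answer: \frac{42203}{900} e_{1} + \frac{6881}{100} e_{2}


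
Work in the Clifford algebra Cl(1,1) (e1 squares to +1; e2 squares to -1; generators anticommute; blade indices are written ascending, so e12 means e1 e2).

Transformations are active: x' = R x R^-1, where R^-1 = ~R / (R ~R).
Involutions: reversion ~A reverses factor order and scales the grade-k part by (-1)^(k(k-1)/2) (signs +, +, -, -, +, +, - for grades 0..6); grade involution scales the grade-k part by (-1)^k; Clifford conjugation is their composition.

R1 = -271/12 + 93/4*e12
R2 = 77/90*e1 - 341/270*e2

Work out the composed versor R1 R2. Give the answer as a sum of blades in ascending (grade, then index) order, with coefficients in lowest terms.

Distribute over the terms of R1 (each basis-blade product reordered to ascending indices, repeated generators contracted through their squares):
(-271/12) R2 = -20867/1080*e1 + 92411/3240*e2
(93/4*e12) R2 = 10571/360*e1 - 2387/120*e2
Summing the partial products and collecting blades:
Answer: 5423/540*e1 + 13981/1620*e2


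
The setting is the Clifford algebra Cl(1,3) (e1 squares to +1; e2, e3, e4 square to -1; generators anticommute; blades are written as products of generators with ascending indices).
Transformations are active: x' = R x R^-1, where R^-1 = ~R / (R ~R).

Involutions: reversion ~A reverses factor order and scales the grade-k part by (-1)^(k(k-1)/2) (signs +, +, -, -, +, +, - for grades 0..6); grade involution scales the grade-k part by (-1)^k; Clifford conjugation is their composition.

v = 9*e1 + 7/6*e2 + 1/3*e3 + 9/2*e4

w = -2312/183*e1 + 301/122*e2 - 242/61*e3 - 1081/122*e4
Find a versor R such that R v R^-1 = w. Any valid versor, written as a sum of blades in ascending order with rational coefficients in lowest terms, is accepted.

A norm check does it: q(v) = q(w) = 1067/18, hence R = v + w = -665/183*e1 + 665/183*e2 - 665/183*e3 - 266/61*e4 realises the map — parallel part kept, (v - w)/2 negated, v carried to w.
Answer: -665/183*e1 + 665/183*e2 - 665/183*e3 - 266/61*e4


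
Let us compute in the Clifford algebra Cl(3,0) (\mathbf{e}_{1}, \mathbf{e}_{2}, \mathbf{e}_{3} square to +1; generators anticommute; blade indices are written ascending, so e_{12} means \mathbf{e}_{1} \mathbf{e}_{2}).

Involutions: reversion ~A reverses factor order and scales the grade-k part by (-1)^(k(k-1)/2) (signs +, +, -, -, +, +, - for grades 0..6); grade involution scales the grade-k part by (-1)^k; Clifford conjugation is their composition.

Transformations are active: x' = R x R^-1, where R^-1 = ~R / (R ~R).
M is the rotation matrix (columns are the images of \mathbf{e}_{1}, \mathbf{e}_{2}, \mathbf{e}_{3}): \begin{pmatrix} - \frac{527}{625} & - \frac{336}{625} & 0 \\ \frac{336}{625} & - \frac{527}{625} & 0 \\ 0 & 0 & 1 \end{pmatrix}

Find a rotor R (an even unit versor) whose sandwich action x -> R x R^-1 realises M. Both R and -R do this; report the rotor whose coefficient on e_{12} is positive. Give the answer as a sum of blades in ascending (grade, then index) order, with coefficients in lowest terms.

Method: write R = a + b12*e_{12} + b13*e_{13} + b23*e_{23} with a^2 + b12^2 + b13^2 + b23^2 = 1 (so R^-1 = ~R). Expanding the columns R e_j ~R gives tr M = 4a^2 - 1 and, from the antisymmetric part, M21 - M12 = -4a*b12, M13 - M31 = 4a*b13, M32 - M23 = -4a*b23.
Here tr M = -\frac{429}{625}, so a^2 = (1 + tr M)/4 = \frac{49}{625} and a = ±\frac{7}{25}. Taking a = \frac{7}{25}: M21 - M12 = \frac{672}{625}, M13 - M31 = 0, M32 - M23 = 0, giving b12 = -\frac{24}{25}, b13 = 0, b23 = 0, i.e. R = \frac{7}{25} - \frac{24}{25} e_{12}.
Its e_{12} coefficient is negative, so report the other preimage -R.
Answer: -\frac{7}{25} + \frac{24}{25} e_{12}. Sheet selection: the two-to-one cover makes ±R indistinguishable at the matrix level (trace -\frac{429}{625}), so uniqueness comes from the required sign on e_{12}.


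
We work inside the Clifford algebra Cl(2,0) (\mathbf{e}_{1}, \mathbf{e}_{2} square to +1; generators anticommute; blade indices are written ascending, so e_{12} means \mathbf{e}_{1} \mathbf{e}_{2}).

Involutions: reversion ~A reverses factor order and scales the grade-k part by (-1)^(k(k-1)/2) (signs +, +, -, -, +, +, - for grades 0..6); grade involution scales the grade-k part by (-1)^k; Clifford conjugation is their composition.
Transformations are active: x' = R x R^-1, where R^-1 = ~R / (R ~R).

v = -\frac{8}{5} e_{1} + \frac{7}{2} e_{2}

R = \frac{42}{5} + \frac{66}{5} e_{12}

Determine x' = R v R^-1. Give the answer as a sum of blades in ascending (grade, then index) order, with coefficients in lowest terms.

~R = \frac{42}{5} - \frac{66}{5} e_{12}, and R ~R = \frac{1224}{5}, so R^-1 = ~R / (\frac{1224}{5}).
R v = \frac{819}{25} e_{1} + \frac{1263}{25} e_{2}
Answer: \frac{3271}{850} e_{1} - \frac{14}{425} e_{2}


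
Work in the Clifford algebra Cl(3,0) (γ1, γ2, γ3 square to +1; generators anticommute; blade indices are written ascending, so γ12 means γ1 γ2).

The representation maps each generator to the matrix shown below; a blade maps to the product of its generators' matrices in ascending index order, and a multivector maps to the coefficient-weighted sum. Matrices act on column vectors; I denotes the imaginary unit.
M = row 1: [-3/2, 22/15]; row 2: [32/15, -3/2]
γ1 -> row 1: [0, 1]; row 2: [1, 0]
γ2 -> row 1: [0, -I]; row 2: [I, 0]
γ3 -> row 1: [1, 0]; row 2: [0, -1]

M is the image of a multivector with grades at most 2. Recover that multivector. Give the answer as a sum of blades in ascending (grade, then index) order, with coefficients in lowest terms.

Method: 1, rho(γ1), rho(γ2), rho(γ3) form a trace-orthogonal basis of the 2x2 complex matrices (tr(X Y) = 2 if X = Y, else 0), so M = m0*1 + m1*rho(γ1) + m2*rho(γ2) + m3*rho(γ3) with m0 = tr(M)/2 = -3/2, m1 = tr(M rho(γ1))/2 = 9/5, m2 = tr(M rho(γ2))/2 = -I/3, m3 = tr(M rho(γ3))/2 = 0.
Multiplying table entries, the bivector images are rho(γ12) = I*rho(γ3), rho(γ13) = -I*rho(γ2), rho(γ23) = I*rho(γ1); with real blade coefficients the real parts of m0..m3 are the coefficients of 1, γ1, γ2, γ3 and the imaginary parts give the bivectors (γ23: Im m1, γ13: -Im m2, γ12: Im m3).
Answer: -3/2 + 9/5*γ1 + 1/3*γ13


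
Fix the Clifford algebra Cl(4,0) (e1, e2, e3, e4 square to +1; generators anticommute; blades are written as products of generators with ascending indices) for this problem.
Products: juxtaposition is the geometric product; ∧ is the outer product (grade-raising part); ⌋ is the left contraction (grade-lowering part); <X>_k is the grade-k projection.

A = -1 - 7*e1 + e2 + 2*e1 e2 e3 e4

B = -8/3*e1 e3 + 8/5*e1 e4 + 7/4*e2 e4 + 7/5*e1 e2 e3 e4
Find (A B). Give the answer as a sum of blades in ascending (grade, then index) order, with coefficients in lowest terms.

step 1: 14/5 + 56/3*e3 - 189/20*e4 + 37/6*e1 e3 - 8/5*e1 e4 - 16/5*e2 e3 - 85/12*e2 e4 + 8/3*e1 e2 e3 - 277/20*e1 e2 e4 - 7/5*e1 e3 e4 - 49/5*e2 e3 e4 - 7/5*e1 e2 e3 e4
Answer: 14/5 + 56/3*e3 - 189/20*e4 + 37/6*e1 e3 - 8/5*e1 e4 - 16/5*e2 e3 - 85/12*e2 e4 + 8/3*e1 e2 e3 - 277/20*e1 e2 e4 - 7/5*e1 e3 e4 - 49/5*e2 e3 e4 - 7/5*e1 e2 e3 e4


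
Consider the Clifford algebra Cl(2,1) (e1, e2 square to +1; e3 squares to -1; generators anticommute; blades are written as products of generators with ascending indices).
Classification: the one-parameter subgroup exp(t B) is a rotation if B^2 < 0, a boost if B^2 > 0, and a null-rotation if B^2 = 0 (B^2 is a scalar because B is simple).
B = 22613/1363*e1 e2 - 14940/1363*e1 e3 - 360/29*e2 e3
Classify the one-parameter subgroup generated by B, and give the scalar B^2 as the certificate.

B^2 term by term: the squares give (22613/1363)^2*(e1 e2)^2 + (-14940/1363)^2*(e1 e3)^2 + (-360/29)^2*(e2 e3)^2 = 511347769/1857769*(-1) + 223203600/1857769*(+1) + 129600/841*(+1) = -1 (each basis 2-blade squares to minus the product of its generators' squares); cross terms between blades sharing an index anticommute and cancel. So B^2 = -1.
Answer: rotation, certificate B^2 = -1. One invariant decides it: the square -1 survives every conjugation, and its sign is exactly the classification.


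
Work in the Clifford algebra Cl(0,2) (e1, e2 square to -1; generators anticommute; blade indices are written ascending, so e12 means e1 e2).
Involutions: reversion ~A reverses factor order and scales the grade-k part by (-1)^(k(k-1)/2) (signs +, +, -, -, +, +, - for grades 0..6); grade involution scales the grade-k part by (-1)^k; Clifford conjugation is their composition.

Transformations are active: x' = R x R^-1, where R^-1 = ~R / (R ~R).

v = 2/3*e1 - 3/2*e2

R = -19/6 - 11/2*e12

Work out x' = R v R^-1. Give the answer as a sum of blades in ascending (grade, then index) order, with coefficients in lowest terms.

~R = -19/6 + 11/2*e12, and R ~R = 725/18, so R^-1 = ~R / (725/18).
R v = -373/36*e1 + 13/12*e2
Answer: 4187/4350*e1 + 964/725*e2


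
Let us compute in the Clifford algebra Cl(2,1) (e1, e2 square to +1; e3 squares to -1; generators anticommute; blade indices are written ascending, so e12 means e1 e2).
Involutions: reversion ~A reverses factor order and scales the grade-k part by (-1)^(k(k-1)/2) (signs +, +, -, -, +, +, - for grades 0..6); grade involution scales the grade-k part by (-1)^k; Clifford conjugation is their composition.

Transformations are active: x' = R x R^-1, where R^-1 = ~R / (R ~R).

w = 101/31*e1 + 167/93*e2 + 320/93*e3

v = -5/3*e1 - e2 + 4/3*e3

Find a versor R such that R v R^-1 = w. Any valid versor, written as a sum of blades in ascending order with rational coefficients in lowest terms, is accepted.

Construction: equal norms (both 2) license R = v + w = 148/93*e1 + 74/93*e2 + 148/31*e3 — nothing changes along that direction, while (v - w)/2 changes sign, so v maps onto w.
Answer: 148/93*e1 + 74/93*e2 + 148/31*e3


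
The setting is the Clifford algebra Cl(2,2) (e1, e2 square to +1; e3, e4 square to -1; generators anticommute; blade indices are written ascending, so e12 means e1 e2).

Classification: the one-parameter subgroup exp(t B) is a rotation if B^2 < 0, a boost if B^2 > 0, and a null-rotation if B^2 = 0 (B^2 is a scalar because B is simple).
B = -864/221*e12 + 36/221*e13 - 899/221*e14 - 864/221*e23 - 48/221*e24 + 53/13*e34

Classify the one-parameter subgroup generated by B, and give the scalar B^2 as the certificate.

B^2 term by term: the squares give (-864/221)^2*(e12)^2 + (36/221)^2*(e13)^2 + (-899/221)^2*(e14)^2 + (-864/221)^2*(e23)^2 + (-48/221)^2*(e24)^2 + (53/13)^2*(e34)^2 = 746496/48841*(-1) + 1296/48841*(+1) + 808201/48841*(+1) + 746496/48841*(+1) + 2304/48841*(+1) + 2809/169*(-1) = 0 (each basis 2-blade squares to minus the product of its generators' squares); cross terms between blades sharing an index anticommute and cancel; the commuting (index-disjoint) pairs give grade-4 terms 2*c*c'*(blade product), which cancel blade by blade — e1234: -91584/2873 + 3456/48841 + 1553472/48841 = 0 — confirming B is simple. So B^2 = 0.
Answer: null-rotation, certificate B^2 = 0. The class reads off the invariant scalar 0 directly.


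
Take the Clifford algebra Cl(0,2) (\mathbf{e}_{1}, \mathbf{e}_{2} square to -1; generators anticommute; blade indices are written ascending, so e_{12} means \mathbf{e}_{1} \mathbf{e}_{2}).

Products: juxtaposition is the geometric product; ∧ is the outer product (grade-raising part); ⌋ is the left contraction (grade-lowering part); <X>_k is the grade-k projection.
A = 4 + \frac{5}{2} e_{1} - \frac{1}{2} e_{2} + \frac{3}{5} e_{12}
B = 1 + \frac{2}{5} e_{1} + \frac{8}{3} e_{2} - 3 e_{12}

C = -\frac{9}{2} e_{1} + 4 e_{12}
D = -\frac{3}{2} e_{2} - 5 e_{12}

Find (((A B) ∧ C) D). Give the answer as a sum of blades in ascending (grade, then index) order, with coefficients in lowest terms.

step 1: \frac{92}{15} + 4 e_{1} + \frac{1343}{75} e_{2} - \frac{68}{15} e_{12}
step 2: -\frac{138}{5} e_{1} + \frac{15767}{150} e_{12}
step 3: \frac{15767}{30} + \frac{15767}{100} e_{1} - 138 e_{2} + \frac{207}{5} e_{12}
Answer: \frac{15767}{30} + \frac{15767}{100} e_{1} - 138 e_{2} + \frac{207}{5} e_{12}


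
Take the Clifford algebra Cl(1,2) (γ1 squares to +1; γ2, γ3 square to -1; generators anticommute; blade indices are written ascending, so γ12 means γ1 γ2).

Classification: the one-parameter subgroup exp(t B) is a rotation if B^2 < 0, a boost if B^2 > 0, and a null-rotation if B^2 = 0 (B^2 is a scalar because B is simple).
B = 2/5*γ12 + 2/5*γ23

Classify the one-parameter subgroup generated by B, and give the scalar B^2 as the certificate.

B^2 term by term: the squares give (2/5)^2*(γ12)^2 + (2/5)^2*(γ23)^2 = 4/25*(+1) + 4/25*(-1) = 0 (each basis 2-blade squares to minus the product of its generators' squares); cross terms between blades sharing an index anticommute and cancel. So B^2 = 0.
Answer: null-rotation, certificate B^2 = 0. Certificate logic: 0 is a conjugation-invariant scalar, so its sign fixes rotation versus boost versus null-rotation outright.


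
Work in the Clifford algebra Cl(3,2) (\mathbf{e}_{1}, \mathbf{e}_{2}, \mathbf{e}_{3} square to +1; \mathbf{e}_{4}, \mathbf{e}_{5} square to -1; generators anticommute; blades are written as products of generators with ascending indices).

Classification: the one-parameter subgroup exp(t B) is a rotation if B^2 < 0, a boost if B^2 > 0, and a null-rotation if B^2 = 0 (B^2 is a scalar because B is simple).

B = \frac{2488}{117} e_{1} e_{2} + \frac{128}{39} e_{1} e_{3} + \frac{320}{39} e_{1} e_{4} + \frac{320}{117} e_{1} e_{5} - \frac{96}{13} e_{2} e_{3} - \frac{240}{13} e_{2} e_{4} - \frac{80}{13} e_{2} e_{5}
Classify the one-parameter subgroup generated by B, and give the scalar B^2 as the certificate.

B^2 term by term: the squares give (\frac{2488}{117})^2*(e_{1} e_{2})^2 + (\frac{128}{39})^2*(e_{1} e_{3})^2 + (\frac{320}{39})^2*(e_{1} e_{4})^2 + (\frac{320}{117})^2*(e_{1} e_{5})^2 + (-\frac{96}{13})^2*(e_{2} e_{3})^2 + (-\frac{240}{13})^2*(e_{2} e_{4})^2 + (-\frac{80}{13})^2*(e_{2} e_{5})^2 = \frac{6190144}{13689}*(-1) + \frac{16384}{1521}*(-1) + \frac{102400}{1521}*(+1) + \frac{102400}{13689}*(+1) + \frac{9216}{169}*(-1) + \frac{57600}{169}*(+1) + \frac{6400}{169}*(+1) = -64 (each basis 2-blade squares to minus the product of its generators' squares); cross terms between blades sharing an index anticommute and cancel; the commuting (index-disjoint) pairs give grade-4 terms 2*c*c'*(blade product), which cancel blade by blade — e_{1} e_{2} e_{3} e_{4}: \frac{20480}{169} - \frac{20480}{169} = 0; e_{1} e_{2} e_{3} e_{5}: \frac{20480}{507} - \frac{20480}{507} = 0; e_{1} e_{2} e_{4} e_{5}: \frac{51200}{507} - \frac{51200}{507} = 0 — confirming B is simple. So B^2 = -64.
Answer: rotation, certificate B^2 = -64. The class reads off the invariant scalar -64 directly.


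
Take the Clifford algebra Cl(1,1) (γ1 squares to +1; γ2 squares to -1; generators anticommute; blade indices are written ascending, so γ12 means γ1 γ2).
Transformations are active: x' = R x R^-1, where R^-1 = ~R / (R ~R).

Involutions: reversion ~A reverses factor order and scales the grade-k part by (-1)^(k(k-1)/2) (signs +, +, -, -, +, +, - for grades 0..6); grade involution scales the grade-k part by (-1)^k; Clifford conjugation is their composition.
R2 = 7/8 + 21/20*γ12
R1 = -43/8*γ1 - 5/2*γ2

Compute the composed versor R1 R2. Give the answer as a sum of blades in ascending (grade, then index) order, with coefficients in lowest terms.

Distribute over the terms of R1 (each basis-blade product reordered to ascending indices, repeated generators contracted through their squares):
(-43/8*γ1) R2 = -301/64*γ1 - 903/160*γ2
(-5/2*γ2) R2 = -21/8*γ1 - 35/16*γ2
Summing the partial products and collecting blades:
Answer: -469/64*γ1 - 1253/160*γ2


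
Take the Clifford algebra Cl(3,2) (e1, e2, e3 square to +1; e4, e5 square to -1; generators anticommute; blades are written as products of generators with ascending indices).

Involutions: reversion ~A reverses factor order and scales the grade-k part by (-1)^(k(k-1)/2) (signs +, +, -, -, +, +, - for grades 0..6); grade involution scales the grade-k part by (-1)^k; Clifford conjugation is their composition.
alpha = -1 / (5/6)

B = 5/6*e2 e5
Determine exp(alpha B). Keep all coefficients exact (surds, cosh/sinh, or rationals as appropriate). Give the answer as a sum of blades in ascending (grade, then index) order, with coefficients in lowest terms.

B^2 = (5/6)^2*(e2 e5)^2 = 25/36*(+1) = 25/36 (a basis 2-blade squares to minus the product of its generators' squares).
B^2 = 25/36 — the positive square puts this in the hyperbolic regime; l = 5/6, alpha*l = -1, so exp(alpha B) = cosh(-1) + (sinh(-1)/(5/6))*B = cosh(1) + (-6*sinh(1)/5)*B.
Answer: cosh(1) - sinh(1)*e2 e5
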